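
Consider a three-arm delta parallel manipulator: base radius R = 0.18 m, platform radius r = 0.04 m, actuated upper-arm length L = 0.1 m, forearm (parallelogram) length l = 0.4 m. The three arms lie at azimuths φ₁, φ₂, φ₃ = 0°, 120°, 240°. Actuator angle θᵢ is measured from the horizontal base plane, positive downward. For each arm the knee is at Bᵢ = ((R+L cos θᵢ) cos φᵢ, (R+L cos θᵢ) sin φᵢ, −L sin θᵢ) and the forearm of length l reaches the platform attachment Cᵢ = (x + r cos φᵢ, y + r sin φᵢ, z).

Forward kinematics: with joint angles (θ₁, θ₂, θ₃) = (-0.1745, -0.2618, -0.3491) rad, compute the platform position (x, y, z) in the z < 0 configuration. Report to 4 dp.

arm 1 at φ=0.0°: (R−r)+L cos θ1 = 0.2385;  O1 = (0.2385, 0.0000, 0.0174)
φ2=120.0°: virtual centre (-0.1183, 0.2049, 0.0259), radius l
φ3=240.0°: virtual centre (-0.1170, -0.2026, 0.0342), radius l
|O₂|²−|O₁|² = -0.0005;  |O₃|²−|O₁|² = -0.0013
[-0.7136 0.4098 0.0170]·P = -0.0005;  [-0.7109 -0.4052 0.0337]·P = -0.0013
det = 0.5805;  x = 0.0013+0.0357z,  y = 0.0009+0.0205z
quadratic in z: (1.0017)z²+(-0.0516)z+(-0.1034)=0, √Δ=0.6458 → z ∈ {-0.2966, 0.3481}; z = -0.2966 (taking z<0)
x = -0.0093, y = -0.0052

(-0.0093, -0.0052, -0.2966)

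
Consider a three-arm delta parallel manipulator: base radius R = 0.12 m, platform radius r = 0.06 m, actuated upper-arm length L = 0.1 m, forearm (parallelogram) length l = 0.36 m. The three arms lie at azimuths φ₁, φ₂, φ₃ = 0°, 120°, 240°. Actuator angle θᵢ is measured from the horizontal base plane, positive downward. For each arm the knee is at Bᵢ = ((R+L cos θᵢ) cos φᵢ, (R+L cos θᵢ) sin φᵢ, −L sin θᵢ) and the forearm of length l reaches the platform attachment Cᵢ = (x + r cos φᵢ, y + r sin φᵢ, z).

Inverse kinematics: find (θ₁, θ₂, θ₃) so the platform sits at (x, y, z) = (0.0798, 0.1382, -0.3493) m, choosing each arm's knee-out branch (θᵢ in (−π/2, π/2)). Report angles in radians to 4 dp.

arm 1 (φ=0.0°): x'=0.0798, y'=0.1382
  e−x'=-0.0198;  (l²−L²−(e−x')²−y'²−z²)/2L = -0.1095
  γ=atan2(-0.3493,-0.0198)=-1.6274;  ψ=arccos(-0.3130)=1.8892;  θ1=γ+ψ≈0.2617
arm 2 (φ=120.0°): x'=0.0798, y'=-0.1382
  A cos θ + B sin θ = C:  -0.0198·cos θ + -0.3493·sin θ = -0.1095
  γ=atan2(-0.3493,-0.0198)=-1.6274;  ψ=arccos(-0.3130)=1.8892;  θ2=γ+ψ≈0.2618
φ3=240.0° → target in arm frame (-0.1596, 0.0000)
  A=0.2196, B=-0.3493, C=(l²−L²−A²−y'²−z²)/(2L)=-0.2531
  √(A²+B²)=0.4126;  θ3 = -1.0096+2.2313 ≈ 1.2218

θ₁ = 0.2617, θ₂ = 0.2618, θ₃ = 1.2218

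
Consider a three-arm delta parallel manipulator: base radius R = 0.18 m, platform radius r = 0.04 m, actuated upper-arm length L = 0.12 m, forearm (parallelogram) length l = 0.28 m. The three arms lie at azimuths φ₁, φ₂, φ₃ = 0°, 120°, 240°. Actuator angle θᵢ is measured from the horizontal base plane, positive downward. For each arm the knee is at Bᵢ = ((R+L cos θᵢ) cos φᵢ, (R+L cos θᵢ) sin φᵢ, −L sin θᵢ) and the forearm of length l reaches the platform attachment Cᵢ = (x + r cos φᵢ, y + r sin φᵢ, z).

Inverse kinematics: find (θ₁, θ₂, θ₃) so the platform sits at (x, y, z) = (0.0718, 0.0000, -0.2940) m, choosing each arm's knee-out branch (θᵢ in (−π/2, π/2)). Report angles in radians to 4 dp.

φ1=0.0° → target in arm frame (0.0718, 0.0000)
  A=0.0682, B=-0.2940, C=(l²−L²−A²−y'²−z²)/(2L)=-0.1129
  √(A²+B²)=0.3018;  θ1 = -1.3429+1.9541 ≈ 0.6112
arm 2 (φ=120.0°): x'=-0.0359, y'=-0.0622
  e−x'=0.1759;  (l²−L²−(e−x')²−y'²−z²)/2L = -0.2385
  √(A²+B²)=0.3426;  θ2 = -1.0316+2.3409 ≈ 1.3092
rotate P by −φ3: (-0.0359, 0.0622, -0.2940)
  A cos θ + B sin θ = C:  0.1759·cos θ + -0.2940·sin θ = -0.2385
  √(A²+B²)=0.3426;  θ3 = -1.0316+2.3409 ≈ 1.3092

θ₁ = 0.6112, θ₂ = 1.3092, θ₃ = 1.3092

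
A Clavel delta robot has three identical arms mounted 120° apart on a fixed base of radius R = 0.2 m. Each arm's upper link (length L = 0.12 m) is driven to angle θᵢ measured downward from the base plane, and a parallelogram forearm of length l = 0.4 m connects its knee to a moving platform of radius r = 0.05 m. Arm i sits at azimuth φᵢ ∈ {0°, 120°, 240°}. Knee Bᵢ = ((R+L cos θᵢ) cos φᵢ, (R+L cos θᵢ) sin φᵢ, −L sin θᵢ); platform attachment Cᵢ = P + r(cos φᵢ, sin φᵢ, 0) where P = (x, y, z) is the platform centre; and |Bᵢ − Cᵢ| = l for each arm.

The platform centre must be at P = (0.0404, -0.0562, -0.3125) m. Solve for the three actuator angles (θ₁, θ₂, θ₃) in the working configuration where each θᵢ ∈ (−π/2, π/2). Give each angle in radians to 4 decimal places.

θ₁ = -0.0877, θ₂ = 0.6111, θ₃ = -0.0004

rotate P by −φ1: (0.0404, -0.0562, -0.3125)
  A=0.1096, B=-0.3125, C=(l²−L²−A²−y'²−z²)/(2L)=0.1366
  θ1 = atan2(B,A) + arccos(C/0.3312) = -0.0877
φ2=120.0° → target in arm frame (-0.0689, -0.0069)
  e−x'=0.2189;  (l²−L²−(e−x')²−y'²−z²)/2L = 0.0000
  γ=atan2(-0.3125,0.2189)=-0.9598;  ψ=arccos(-0.0001)=1.5709;  θ2=γ+ψ≈0.6111
arm 3 (φ=240.0°): x'=0.0285, y'=0.0631
  e−x'=0.1215;  (l²−L²−(e−x')²−y'²−z²)/2L = 0.1216
  γ=atan2(-0.3125,0.1215)=-1.1999;  ψ=arccos(0.3628)=1.1995;  θ3=γ+ψ≈-0.0004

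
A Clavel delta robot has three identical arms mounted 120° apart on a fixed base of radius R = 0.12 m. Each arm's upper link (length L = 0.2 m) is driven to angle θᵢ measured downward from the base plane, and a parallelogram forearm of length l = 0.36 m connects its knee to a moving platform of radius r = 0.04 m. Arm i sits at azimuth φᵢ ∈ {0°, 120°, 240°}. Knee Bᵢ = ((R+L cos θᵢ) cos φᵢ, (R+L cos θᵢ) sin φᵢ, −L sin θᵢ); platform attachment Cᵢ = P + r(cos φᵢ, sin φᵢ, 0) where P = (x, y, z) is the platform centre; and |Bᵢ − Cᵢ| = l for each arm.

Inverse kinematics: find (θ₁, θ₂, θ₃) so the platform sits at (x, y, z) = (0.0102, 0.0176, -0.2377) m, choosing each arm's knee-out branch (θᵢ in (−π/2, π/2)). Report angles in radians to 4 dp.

θ₁ = 0.0000, θ₂ = 0.0004, θ₃ = 0.1744

φ1=0.0° → target in arm frame (0.0102, 0.0176)
  A=0.0698, B=-0.2377, C=(l²−L²−A²−y'²−z²)/(2L)=0.0698
  √(A²+B²)=0.2477;  θ1 = -1.2852+1.2852 ≈ 0.0000
rotate P by −φ2: (0.0101, -0.0176, -0.2377)
  A=0.0699, B=-0.2377, C=(l²−L²−A²−y'²−z²)/(2L)=0.0698
  γ=atan2(-0.2377,0.0699)=-1.2850;  ψ=arccos(0.2816)=1.2853;  θ2=γ+ψ≈0.0004
rotate P by −φ3: (-0.0203, 0.0000, -0.2377)
  A=0.1003, B=-0.2377, C=(l²−L²−A²−y'²−z²)/(2L)=0.0576
  √(A²+B²)=0.2580;  θ3 = -1.1714+1.3458 ≈ 0.1744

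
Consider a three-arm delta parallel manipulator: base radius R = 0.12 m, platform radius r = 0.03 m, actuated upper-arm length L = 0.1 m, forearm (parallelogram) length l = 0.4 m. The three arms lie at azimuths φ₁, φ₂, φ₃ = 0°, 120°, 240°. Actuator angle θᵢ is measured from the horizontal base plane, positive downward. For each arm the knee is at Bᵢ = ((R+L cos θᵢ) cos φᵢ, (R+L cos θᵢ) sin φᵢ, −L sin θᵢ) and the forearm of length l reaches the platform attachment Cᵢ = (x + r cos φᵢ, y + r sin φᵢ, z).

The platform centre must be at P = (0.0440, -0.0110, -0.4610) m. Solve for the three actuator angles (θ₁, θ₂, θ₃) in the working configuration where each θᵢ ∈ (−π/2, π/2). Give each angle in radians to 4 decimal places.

arm 1 (φ=0.0°): x'=0.0440, y'=-0.0110
  A=0.0460, B=-0.4610, C=(l²−L²−A²−y'²−z²)/(2L)=-0.3238
  θ1 = atan2(B,A) + arccos(C/0.4633) = 0.8733
arm 2 (φ=120.0°): x'=-0.0315, y'=-0.0326
  e−x'=0.1215;  (l²−L²−(e−x')²−y'²−z²)/2L = -0.3918
  θ2 = atan2(B,A) + arccos(C/0.4767) = 1.2222
φ3=240.0° → target in arm frame (-0.0125, 0.0436)
  A cos θ + B sin θ = C:  0.1025·cos θ + -0.4610·sin θ = -0.3746
  γ=atan2(-0.4610,0.1025)=-1.3521;  ψ=arccos(-0.7933)=2.4869;  θ3=γ+ψ≈1.1349

θ₁ = 0.8733, θ₂ = 1.2222, θ₃ = 1.1349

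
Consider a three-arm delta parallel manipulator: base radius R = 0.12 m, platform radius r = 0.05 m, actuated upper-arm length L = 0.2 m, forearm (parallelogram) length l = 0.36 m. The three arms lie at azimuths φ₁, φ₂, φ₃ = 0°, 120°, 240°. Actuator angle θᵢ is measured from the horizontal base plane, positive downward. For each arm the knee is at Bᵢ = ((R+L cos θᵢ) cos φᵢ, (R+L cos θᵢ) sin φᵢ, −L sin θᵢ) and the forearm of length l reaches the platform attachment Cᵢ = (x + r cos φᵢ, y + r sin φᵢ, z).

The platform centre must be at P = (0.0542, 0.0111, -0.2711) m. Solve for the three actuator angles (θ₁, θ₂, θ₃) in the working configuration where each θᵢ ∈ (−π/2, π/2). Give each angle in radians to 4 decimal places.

arm 1 (φ=0.0°): x'=0.0542, y'=0.0111
  A cos θ + B sin θ = C:  0.0158·cos θ + -0.2711·sin θ = 0.0393
  √(A²+B²)=0.2716;  θ1 = -1.5126+1.4255 ≈ -0.0871
rotate P by −φ2: (-0.0175, -0.0525, -0.2711)
  e−x'=0.0875;  (l²−L²−(e−x')²−y'²−z²)/2L = 0.0142
  γ=atan2(-0.2711,0.0875)=-1.2586;  ψ=arccos(0.0500)=1.5208;  θ2=γ+ψ≈0.2622
rotate P by −φ3: (-0.0367, 0.0414, -0.2711)
  e−x'=0.1067;  (l²−L²−(e−x')²−y'²−z²)/2L = 0.0075
  γ=atan2(-0.2711,0.1067)=-1.1958;  ψ=arccos(0.0258)=1.5450;  θ3=γ+ψ≈0.3492

θ₁ = -0.0871, θ₂ = 0.2622, θ₃ = 0.3492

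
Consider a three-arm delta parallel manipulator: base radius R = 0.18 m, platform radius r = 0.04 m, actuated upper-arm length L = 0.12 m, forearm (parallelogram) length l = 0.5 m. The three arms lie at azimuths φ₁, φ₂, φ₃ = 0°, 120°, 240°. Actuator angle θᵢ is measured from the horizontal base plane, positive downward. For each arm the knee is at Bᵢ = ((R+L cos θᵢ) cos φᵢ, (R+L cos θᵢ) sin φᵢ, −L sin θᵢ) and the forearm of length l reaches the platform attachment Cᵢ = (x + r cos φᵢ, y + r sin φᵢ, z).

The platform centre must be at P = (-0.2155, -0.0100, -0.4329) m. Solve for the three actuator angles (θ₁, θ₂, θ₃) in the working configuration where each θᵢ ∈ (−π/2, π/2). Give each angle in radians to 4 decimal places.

θ₁ = 1.3091, θ₂ = 0.0002, θ₃ = -0.0868

arm 1 (φ=0.0°): x'=-0.2155, y'=-0.0100
  A cos θ + B sin θ = C:  0.3555·cos θ + -0.4329·sin θ = -0.3262
  θ1 = atan2(B,A) + arccos(C/0.5602) = 1.3091
arm 2 (φ=120.0°): x'=0.0991, y'=0.1916
  A=0.0409, B=-0.4329, C=(l²−L²−A²−y'²−z²)/(2L)=0.0408
  √(A²+B²)=0.4348;  θ2 = -1.4766+1.4767 ≈ 0.0002
rotate P by −φ3: (0.1164, -0.1816, -0.4329)
  A=0.0236, B=-0.4329, C=(l²−L²−A²−y'²−z²)/(2L)=0.0611
  √(A²+B²)=0.4335;  θ3 = -1.5164+1.4295 ≈ -0.0868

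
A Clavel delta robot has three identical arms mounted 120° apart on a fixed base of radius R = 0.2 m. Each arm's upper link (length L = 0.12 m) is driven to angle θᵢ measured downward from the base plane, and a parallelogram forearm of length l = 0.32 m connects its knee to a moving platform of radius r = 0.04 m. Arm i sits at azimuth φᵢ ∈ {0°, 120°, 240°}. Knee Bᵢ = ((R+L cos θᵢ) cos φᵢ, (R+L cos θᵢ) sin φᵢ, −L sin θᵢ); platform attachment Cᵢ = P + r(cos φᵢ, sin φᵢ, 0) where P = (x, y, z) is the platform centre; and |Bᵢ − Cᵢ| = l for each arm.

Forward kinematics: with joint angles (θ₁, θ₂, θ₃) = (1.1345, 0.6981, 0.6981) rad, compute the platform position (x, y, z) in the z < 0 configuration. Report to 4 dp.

centre 1 = (0.2107·cos0.0°, 0.2107·sin0.0°, -0.1088) = (0.2107, 0.0000, -0.1088)
φ2=120.0°: virtual centre (-0.1260, 0.2182, -0.0771), radius l
centre 3 = (0.2519·cos240.0°, 0.2519·sin240.0°, -0.0771) = (-0.1260, -0.2182, -0.0771)
|centre ₂|²−|centre ₁|² = 0.0132;  |centre ₃|²−|centre ₁|² = 0.0132
linear system: -0.6733x+0.4364y = 0.0132−0.0633z; -0.6733x+-0.4364y = 0.0132−0.0633z
det = 0.5876;  x = -0.0196+0.0939z,  y = 0.0000+0.0000z
sphere 1 gives Az²+Bz+C=0 with A=1.0088, B=0.1742, C=-0.0375;  B²−4AC=0.1818;  roots -0.2977, 0.1250;  negative root z = -0.2977
x = -0.0476, y = 0.0000

(-0.0476, 0.0000, -0.2977)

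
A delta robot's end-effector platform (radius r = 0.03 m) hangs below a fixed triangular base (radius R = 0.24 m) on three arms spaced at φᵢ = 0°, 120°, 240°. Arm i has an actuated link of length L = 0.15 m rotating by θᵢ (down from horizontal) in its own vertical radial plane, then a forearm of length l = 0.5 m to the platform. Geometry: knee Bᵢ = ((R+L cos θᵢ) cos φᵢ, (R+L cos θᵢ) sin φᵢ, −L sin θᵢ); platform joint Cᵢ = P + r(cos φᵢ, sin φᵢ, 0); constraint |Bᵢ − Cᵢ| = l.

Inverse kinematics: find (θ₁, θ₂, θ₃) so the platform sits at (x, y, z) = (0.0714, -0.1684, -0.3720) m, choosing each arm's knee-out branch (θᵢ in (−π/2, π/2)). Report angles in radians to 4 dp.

φ1=0.0° → target in arm frame (0.0714, -0.1684)
  A cos θ + B sin θ = C:  0.1386·cos θ + -0.3720·sin θ = 0.1385
  θ1 = atan2(B,A) + arccos(C/0.3970) = 0.0003
rotate P by −φ2: (-0.1815, 0.0224, -0.3720)
  e−x'=0.3915;  (l²−L²−(e−x')²−y'²−z²)/2L = -0.2156
  √(A²+B²)=0.5401;  θ2 = -0.7598+1.9815 ≈ 1.2217
arm 3 (φ=240.0°): x'=0.1101, y'=0.1460
  e−x'=0.0999;  (l²−L²−(e−x')²−y'²−z²)/2L = 0.1927
  γ=atan2(-0.3720,0.0999)=-1.3085;  ψ=arccos(0.5004)=1.0468;  θ3=γ+ψ≈-0.2618

θ₁ = 0.0003, θ₂ = 1.2217, θ₃ = -0.2618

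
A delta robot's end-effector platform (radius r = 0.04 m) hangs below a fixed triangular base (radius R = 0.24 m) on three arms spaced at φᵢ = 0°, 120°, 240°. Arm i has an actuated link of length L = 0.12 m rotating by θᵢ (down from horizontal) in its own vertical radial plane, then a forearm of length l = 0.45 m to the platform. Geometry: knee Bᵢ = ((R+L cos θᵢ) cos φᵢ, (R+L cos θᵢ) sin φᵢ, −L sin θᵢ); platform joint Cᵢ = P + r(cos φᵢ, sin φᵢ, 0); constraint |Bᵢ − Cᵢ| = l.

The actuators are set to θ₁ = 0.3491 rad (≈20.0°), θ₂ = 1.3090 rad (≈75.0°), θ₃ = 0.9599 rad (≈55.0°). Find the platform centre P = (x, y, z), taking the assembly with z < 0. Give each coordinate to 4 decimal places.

φ1=0.0°: virtual centre (0.3128, 0.0000, -0.0410), radius l
centre 2 = (0.2311·cos120.0°, 0.2311·sin120.0°, -0.1159) = (-0.1155, 0.2001, -0.1159)
φ3=240.0°: virtual centre (-0.1344, -0.2328, -0.0983), radius l
eliminate P² terms by subtracting sphere 1 from 2 and 3
plane₁₂: -0.8566x+0.4002y+-0.1497z = -0.0327
Cramer: x(z) = 0.0294-0.1527z;  y(z) = -0.0187+0.0474z
quadratic in z: (1.0256)z²+(0.1668)z+(-0.1202)=0, √Δ=0.7217 → z ∈ {-0.4332, 0.2705}; z = -0.4332 (taking z<0)
x = 0.0955, y = -0.0392

(0.0955, -0.0392, -0.4332)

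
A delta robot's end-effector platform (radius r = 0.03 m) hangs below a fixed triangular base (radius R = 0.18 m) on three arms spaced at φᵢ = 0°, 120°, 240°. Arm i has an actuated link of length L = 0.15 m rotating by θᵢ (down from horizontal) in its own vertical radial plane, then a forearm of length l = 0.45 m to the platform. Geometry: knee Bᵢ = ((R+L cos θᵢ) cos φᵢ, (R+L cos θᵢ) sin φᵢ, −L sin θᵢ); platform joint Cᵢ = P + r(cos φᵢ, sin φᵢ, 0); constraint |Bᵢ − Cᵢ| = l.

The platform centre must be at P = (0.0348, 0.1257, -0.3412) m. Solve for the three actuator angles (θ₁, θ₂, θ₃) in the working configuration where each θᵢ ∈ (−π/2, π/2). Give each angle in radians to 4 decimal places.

θ₁ = 0.0005, θ₂ = -0.3490, θ₃ = 0.7856

arm 1 (φ=0.0°): x'=0.0348, y'=0.1257
  e−x'=0.1152;  (l²−L²−(e−x')²−y'²−z²)/2L = 0.1150
  θ1 = atan2(B,A) + arccos(C/0.3601) = 0.0005
φ2=120.0° → target in arm frame (0.0915, -0.0930)
  A cos θ + B sin θ = C:  0.0585·cos θ + -0.3412·sin θ = 0.1717
  √(A²+B²)=0.3462;  θ2 = -1.4009+1.0518 ≈ -0.3490
rotate P by −φ3: (-0.1263, -0.0327, -0.3412)
  A cos θ + B sin θ = C:  0.2763·cos θ + -0.3412·sin θ = -0.0460
  γ=atan2(-0.3412,0.2763)=-0.8902;  ψ=arccos(-0.1048)=1.6758;  θ3=γ+ψ≈0.7856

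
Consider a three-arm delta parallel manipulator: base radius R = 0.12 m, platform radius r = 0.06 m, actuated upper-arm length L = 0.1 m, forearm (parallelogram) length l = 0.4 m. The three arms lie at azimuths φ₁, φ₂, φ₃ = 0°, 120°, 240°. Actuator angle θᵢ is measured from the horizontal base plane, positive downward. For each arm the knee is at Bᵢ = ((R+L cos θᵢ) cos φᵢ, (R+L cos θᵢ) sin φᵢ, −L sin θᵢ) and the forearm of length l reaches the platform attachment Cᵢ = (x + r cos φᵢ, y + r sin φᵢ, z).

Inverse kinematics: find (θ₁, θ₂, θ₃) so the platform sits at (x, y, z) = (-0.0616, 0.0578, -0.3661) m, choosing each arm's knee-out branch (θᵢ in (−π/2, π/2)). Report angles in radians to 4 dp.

arm 1 (φ=0.0°): x'=-0.0616, y'=0.0578
  A=0.1216, B=-0.3661, C=(l²−L²−A²−y'²−z²)/(2L)=-0.0108
  γ=atan2(-0.3661,0.1216)=-1.2501;  ψ=arccos(-0.0280)=1.5988;  θ1=γ+ψ≈0.3486
rotate P by −φ2: (0.0809, 0.0244, -0.3661)
  e−x'=-0.0209;  (l²−L²−(e−x')²−y'²−z²)/2L = 0.0747
  √(A²+B²)=0.3667;  θ2 = -1.6277+1.3657 ≈ -0.2620
φ3=240.0° → target in arm frame (-0.0193, -0.0822)
  A=0.0793, B=-0.3661, C=(l²−L²−A²−y'²−z²)/(2L)=0.0146
  √(A²+B²)=0.3746;  θ3 = -1.3576+1.5317 ≈ 0.1741

θ₁ = 0.3486, θ₂ = -0.2620, θ₃ = 0.1741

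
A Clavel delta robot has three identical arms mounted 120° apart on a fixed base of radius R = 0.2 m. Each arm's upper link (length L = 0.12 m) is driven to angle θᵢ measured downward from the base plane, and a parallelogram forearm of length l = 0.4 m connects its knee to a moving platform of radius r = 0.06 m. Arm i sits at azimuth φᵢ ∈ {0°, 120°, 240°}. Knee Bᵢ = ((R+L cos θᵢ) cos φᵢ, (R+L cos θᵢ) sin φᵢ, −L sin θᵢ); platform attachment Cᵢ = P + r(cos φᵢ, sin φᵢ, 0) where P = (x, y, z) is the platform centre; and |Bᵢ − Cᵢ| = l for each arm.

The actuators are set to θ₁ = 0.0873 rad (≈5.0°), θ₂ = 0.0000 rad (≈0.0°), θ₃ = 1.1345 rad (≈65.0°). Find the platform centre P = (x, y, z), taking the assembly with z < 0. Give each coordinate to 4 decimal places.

(0.0625, 0.1239, -0.3357)

φ1=0.0°: virtual centre (0.2595, 0.0000, -0.0105), radius l
φ2=120.0°: virtual centre (-0.1300, 0.2252, 0.0000), radius l
S3 = (0.1907·cos240.0°, 0.1907·sin240.0°, -0.1088) = (-0.0954, -0.1652, -0.1088)
subtract pairs → two planes through P
[-0.7791 0.4503 0.0209]·P = 0.0001;  [-0.7098 -0.3303 -0.1966]·P = -0.0193
det = 0.5770;  x = 0.0150+-0.1415z,  y = 0.0262+-0.2912z
into |P−S₁|² = l²: 1.1048z² + 0.0749z + -0.0994 = 0;  Δ = 0.4448;  z = -0.3357 or 0.2680 → z<0 root = -0.3357
x = 0.0625, y = 0.1239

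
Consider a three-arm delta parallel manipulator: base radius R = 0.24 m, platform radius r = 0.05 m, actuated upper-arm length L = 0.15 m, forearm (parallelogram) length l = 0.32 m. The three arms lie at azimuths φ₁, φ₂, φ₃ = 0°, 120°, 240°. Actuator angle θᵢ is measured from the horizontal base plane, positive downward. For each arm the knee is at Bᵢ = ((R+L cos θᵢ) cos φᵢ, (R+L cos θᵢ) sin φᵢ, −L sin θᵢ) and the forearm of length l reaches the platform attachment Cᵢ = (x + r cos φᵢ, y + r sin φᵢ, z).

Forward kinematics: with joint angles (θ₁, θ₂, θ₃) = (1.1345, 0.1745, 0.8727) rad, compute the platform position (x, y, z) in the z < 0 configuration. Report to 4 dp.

φ1=0.0°: virtual centre (0.2534, 0.0000, -0.1359), radius l
φ2=120.0°: virtual centre (-0.1689, 0.2925, -0.0260), radius l
arm 3 at φ=240.0°: ρ3 = 0.2864;  O3 = (-0.1432, -0.2480, -0.1149)
|O₂|²−|O₁|² = 0.0320;  |O₃|²−|O₁|² = 0.0125
plane₁₂: -0.8445x+0.5850y+0.2198z = 0.0320
det = 0.8829;  x = -0.0263+0.1514z,  y = 0.0168+-0.1572z
quadratic in z: (1.0476)z²+(0.1819)z+(-0.0054)=0, √Δ=0.2361 → z ∈ {-0.1995, 0.0258}; z = -0.1995 (taking z<0)
x = -0.0565, y = 0.0482

(-0.0565, 0.0482, -0.1995)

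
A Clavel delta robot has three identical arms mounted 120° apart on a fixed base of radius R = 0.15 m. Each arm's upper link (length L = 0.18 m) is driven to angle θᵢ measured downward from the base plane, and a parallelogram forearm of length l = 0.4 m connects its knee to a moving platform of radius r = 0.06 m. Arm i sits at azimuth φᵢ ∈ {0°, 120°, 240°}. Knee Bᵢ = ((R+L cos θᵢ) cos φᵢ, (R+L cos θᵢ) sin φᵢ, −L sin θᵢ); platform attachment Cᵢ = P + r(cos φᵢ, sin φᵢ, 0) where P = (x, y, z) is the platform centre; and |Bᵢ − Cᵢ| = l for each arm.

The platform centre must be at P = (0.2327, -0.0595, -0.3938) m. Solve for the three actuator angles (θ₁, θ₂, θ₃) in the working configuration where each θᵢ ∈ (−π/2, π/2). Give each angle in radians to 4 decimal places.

rotate P by −φ1: (0.2327, -0.0595, -0.3938)
  A=-0.1427, B=-0.3938, C=(l²−L²−A²−y'²−z²)/(2L)=-0.1427
  √(A²+B²)=0.4189;  θ1 = -1.9184+1.9185 ≈ 0.0001
rotate P by −φ2: (-0.1679, -0.1718, -0.3938)
  e−x'=0.2579;  (l²−L²−(e−x')²−y'²−z²)/2L = -0.3430
  γ=atan2(-0.3938,0.2579)=-0.9910;  ψ=arccos(-0.7287)=2.3872;  θ2=γ+ψ≈1.3962
arm 3 (φ=240.0°): x'=-0.0648, y'=0.2313
  A=0.1548, B=-0.3938, C=(l²−L²−A²−y'²−z²)/(2L)=-0.2915
  θ3 = atan2(B,A) + arccos(C/0.4231) = 1.1345

θ₁ = 0.0001, θ₂ = 1.3962, θ₃ = 1.1345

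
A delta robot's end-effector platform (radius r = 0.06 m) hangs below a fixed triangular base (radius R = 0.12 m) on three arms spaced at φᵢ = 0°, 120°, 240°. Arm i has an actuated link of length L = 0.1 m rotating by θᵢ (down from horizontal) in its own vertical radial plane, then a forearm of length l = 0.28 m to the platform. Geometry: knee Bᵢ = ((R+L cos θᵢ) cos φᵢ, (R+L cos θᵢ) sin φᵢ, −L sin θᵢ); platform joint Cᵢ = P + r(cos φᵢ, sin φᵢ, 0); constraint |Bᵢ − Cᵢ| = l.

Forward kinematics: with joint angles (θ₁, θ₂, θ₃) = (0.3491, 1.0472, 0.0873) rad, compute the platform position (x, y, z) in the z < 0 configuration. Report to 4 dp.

(0.0313, -0.1039, -0.2634)

φ1=0.0°: virtual centre (0.1540, 0.0000, -0.0342), radius l
S2 = (0.1100·cos120.0°, 0.1100·sin120.0°, -0.0866) = (-0.0550, 0.0953, -0.0866)
arm 3 at φ=240.0°: (R−r)+L cos θ3 = 0.1596;  S3 = (-0.0798, -0.1382, -0.0087)
|S₂|²−|S₁|² = -0.0053;  |S₃|²−|S₁|² = 0.0007
plane₁₂: -0.4179x+0.1905y+-0.1048z = -0.0053
det = 0.2046;  x = 0.0065+-0.0941z,  y = -0.0134+0.3436z
sphere 1 gives Az²+Bz+C=0 with A=1.1269, B=0.0869, C=-0.0553;  B²−4AC=0.2568;  roots -0.2634, 0.1863;  negative root z = -0.2634
x = 0.0313, y = -0.1039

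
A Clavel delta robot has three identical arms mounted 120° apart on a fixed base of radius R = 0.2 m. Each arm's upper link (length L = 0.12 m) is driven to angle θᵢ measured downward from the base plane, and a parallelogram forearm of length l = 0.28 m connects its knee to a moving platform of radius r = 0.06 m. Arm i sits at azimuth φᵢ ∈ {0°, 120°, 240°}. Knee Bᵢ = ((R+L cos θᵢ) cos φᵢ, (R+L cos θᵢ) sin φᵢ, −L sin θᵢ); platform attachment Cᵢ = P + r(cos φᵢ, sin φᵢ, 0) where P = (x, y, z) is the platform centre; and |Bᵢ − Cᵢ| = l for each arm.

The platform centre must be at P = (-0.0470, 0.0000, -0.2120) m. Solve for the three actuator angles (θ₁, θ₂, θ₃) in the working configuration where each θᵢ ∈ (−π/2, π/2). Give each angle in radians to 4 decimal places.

θ₁ = 0.9596, θ₂ = 0.4365, θ₃ = 0.4365

φ1=0.0° → target in arm frame (-0.0470, 0.0000)
  A cos θ + B sin θ = C:  0.1870·cos θ + -0.2120·sin θ = -0.0663
  θ1 = atan2(B,A) + arccos(C/0.2827) = 0.9596
φ2=120.0° → target in arm frame (0.0235, 0.0407)
  A=0.1165, B=-0.2120, C=(l²−L²−A²−y'²−z²)/(2L)=0.0159
  γ=atan2(-0.2120,0.1165)=-1.0683;  ψ=arccos(0.0659)=1.5048;  θ2=γ+ψ≈0.4365
arm 3 (φ=240.0°): x'=0.0235, y'=-0.0407
  e−x'=0.1165;  (l²−L²−(e−x')²−y'²−z²)/2L = 0.0159
  θ3 = atan2(B,A) + arccos(C/0.2419) = 0.4365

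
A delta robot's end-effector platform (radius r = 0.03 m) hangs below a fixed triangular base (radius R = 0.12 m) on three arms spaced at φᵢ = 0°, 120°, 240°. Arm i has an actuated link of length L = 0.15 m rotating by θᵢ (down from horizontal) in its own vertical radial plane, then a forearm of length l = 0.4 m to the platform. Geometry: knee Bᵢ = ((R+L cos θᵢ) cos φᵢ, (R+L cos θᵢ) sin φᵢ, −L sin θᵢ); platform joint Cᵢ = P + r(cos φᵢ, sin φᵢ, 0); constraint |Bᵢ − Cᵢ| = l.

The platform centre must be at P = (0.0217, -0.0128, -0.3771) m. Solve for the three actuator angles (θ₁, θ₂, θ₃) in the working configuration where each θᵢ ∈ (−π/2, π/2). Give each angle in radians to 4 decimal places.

θ₁ = 0.2622, θ₂ = 0.4364, θ₃ = 0.3491

φ1=0.0° → target in arm frame (0.0217, -0.0128)
  A=0.0683, B=-0.3771, C=(l²−L²−A²−y'²−z²)/(2L)=-0.0318
  γ=atan2(-0.3771,0.0683)=-1.3916;  ψ=arccos(-0.0829)=1.6538;  θ1=γ+ψ≈0.2622
φ2=120.0° → target in arm frame (-0.0219, -0.0124)
  e−x'=0.1119;  (l²−L²−(e−x')²−y'²−z²)/2L = -0.0580
  γ=atan2(-0.3771,0.1119)=-1.2822;  ψ=arccos(-0.1473)=1.7187;  θ2=γ+ψ≈0.4364
arm 3 (φ=240.0°): x'=0.0002, y'=0.0252
  A cos θ + B sin θ = C:  0.0898·cos θ + -0.3771·sin θ = -0.0447
  √(A²+B²)=0.3876;  θ3 = -1.3371+1.6863 ≈ 0.3491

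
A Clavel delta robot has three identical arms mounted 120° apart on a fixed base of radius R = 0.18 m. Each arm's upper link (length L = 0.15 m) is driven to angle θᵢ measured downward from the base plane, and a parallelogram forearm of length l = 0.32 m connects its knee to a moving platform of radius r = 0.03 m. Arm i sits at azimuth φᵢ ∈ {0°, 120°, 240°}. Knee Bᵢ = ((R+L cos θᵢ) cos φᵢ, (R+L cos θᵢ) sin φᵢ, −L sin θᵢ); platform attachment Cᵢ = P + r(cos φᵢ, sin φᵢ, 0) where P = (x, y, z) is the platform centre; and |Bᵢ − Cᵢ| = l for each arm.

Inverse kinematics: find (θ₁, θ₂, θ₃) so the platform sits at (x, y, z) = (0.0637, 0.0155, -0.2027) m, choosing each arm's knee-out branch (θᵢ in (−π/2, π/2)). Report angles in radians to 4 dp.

φ1=0.0° → target in arm frame (0.0637, 0.0155)
  A cos θ + B sin θ = C:  0.0863·cos θ + -0.2027·sin θ = 0.1037
  θ1 = atan2(B,A) + arccos(C/0.2203) = -0.0878
arm 2 (φ=120.0°): x'=-0.0184, y'=-0.0629
  A=0.1684, B=-0.2027, C=(l²−L²−A²−y'²−z²)/(2L)=0.0216
  γ=atan2(-0.2027,0.1684)=-0.8775;  ψ=arccos(0.0820)=1.4887;  θ2=γ+ψ≈0.6112
rotate P by −φ3: (-0.0453, 0.0474, -0.2027)
  A cos θ + B sin θ = C:  0.1953·cos θ + -0.2027·sin θ = -0.0052
  γ=atan2(-0.2027,0.1953)=-0.8041;  ψ=arccos(-0.0186)=1.5894;  θ3=γ+ψ≈0.7853

θ₁ = -0.0878, θ₂ = 0.6112, θ₃ = 0.7853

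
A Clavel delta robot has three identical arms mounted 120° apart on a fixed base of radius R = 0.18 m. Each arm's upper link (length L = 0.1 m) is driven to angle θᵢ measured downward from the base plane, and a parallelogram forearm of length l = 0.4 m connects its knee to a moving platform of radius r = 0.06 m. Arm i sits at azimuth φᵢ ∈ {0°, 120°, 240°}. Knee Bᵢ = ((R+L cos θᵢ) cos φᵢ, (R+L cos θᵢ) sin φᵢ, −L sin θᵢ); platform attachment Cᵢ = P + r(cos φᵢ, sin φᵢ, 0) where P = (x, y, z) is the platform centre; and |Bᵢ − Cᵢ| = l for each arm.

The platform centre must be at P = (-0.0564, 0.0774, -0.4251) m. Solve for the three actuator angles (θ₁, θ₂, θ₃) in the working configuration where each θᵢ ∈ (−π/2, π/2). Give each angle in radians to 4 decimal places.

θ₁ = 1.2216, θ₂ = 0.4361, θ₃ = 1.1340

arm 1 (φ=0.0°): x'=-0.0564, y'=0.0774
  A=0.1764, B=-0.4251, C=(l²−L²−A²−y'²−z²)/(2L)=-0.3391
  γ=atan2(-0.4251,0.1764)=-1.1775;  ψ=arccos(-0.7368)=2.3991;  θ1=γ+ψ≈1.2216
rotate P by −φ2: (0.0952, 0.0101, -0.4251)
  e−x'=0.0248;  (l²−L²−(e−x')²−y'²−z²)/2L = -0.1571
  θ2 = atan2(B,A) + arccos(C/0.4258) = 0.4361
φ3=240.0° → target in arm frame (-0.0388, -0.0875)
  A cos θ + B sin θ = C:  0.1588·cos θ + -0.4251·sin θ = -0.3180
  θ3 = atan2(B,A) + arccos(C/0.4538) = 1.1340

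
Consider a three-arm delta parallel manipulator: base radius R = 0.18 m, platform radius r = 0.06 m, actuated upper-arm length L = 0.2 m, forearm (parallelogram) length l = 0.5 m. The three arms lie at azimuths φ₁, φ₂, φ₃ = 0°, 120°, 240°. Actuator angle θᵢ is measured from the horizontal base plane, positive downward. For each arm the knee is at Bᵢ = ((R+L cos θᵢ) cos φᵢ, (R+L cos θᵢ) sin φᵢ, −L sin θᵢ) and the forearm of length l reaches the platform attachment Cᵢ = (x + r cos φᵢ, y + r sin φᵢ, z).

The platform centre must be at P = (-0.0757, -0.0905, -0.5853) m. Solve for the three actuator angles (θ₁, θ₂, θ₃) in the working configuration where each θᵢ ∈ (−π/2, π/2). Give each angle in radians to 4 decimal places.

rotate P by −φ1: (-0.0757, -0.0905, -0.5853)
  A=0.1957, B=-0.5853, C=(l²−L²−A²−y'²−z²)/(2L)=-0.4477
  √(A²+B²)=0.6172;  θ1 = -1.2481+2.3824 ≈ 1.1342
arm 2 (φ=120.0°): x'=-0.0405, y'=0.1108
  e−x'=0.1605;  (l²−L²−(e−x')²−y'²−z²)/2L = -0.4266
  θ2 = atan2(B,A) + arccos(C/0.6069) = 1.0470
arm 3 (φ=240.0°): x'=0.1162, y'=-0.0203
  e−x'=0.0038;  (l²−L²−(e−x')²−y'²−z²)/2L = -0.3325
  γ=atan2(-0.5853,0.0038)=-1.5643;  ψ=arccos(-0.5681)=2.1750;  θ3=γ+ψ≈0.6106

θ₁ = 1.1342, θ₂ = 1.0470, θ₃ = 0.6106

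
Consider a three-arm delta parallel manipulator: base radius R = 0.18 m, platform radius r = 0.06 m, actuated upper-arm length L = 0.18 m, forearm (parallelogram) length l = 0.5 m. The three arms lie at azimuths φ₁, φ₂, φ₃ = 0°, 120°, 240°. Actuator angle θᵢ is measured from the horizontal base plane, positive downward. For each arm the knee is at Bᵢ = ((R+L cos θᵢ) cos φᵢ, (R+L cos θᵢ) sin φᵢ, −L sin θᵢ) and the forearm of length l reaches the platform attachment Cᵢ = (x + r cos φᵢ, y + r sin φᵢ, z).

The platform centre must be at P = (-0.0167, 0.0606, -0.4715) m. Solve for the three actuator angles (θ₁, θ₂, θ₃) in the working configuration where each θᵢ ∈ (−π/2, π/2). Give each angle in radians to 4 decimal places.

θ₁ = 0.4360, θ₂ = 0.1743, θ₃ = 0.5233

φ1=0.0° → target in arm frame (-0.0167, 0.0606)
  e−x'=0.1367;  (l²−L²−(e−x')²−y'²−z²)/2L = -0.0752
  γ=atan2(-0.4715,0.1367)=-1.2886;  ψ=arccos(-0.1532)=1.7246;  θ1=γ+ψ≈0.4360
arm 2 (φ=120.0°): x'=0.0608, y'=-0.0158
  A=0.0592, B=-0.4715, C=(l²−L²−A²−y'²−z²)/(2L)=-0.0235
  γ=atan2(-0.4715,0.0592)=-1.4460;  ψ=arccos(-0.0495)=1.6203;  θ2=γ+ψ≈0.1743
φ3=240.0° → target in arm frame (-0.0441, -0.0448)
  A cos θ + B sin θ = C:  0.1641·cos θ + -0.4715·sin θ = -0.0935
  γ=atan2(-0.4715,0.1641)=-1.2358;  ψ=arccos(-0.1873)=1.7592;  θ3=γ+ψ≈0.5233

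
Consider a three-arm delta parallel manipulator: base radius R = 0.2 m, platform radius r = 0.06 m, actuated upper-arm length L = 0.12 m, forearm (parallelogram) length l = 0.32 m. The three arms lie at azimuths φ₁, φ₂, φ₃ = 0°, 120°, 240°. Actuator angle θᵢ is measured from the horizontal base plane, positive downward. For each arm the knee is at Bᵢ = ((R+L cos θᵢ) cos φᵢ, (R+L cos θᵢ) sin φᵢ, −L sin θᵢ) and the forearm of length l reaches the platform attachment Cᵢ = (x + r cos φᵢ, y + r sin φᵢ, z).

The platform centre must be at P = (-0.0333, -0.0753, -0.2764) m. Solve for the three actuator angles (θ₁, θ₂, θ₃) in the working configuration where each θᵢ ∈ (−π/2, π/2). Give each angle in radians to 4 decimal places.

φ1=0.0° → target in arm frame (-0.0333, -0.0753)
  e−x'=0.1733;  (l²−L²−(e−x')²−y'²−z²)/2L = -0.1004
  √(A²+B²)=0.3262;  θ1 = -1.0108+1.8837 ≈ 0.8729
arm 2 (φ=120.0°): x'=-0.0486, y'=0.0665
  A=0.1886, B=-0.2764, C=(l²−L²−A²−y'²−z²)/(2L)=-0.1182
  θ2 = atan2(B,A) + arccos(C/0.3346) = 0.9598
φ3=240.0° → target in arm frame (0.0819, 0.0088)
  A=0.0581, B=-0.2764, C=(l²−L²−A²−y'²−z²)/(2L)=0.0339
  γ=atan2(-0.2764,0.0581)=-1.3635;  ψ=arccos(0.1202)=1.4503;  θ3=γ+ψ≈0.0869

θ₁ = 0.8729, θ₂ = 0.9598, θ₃ = 0.0869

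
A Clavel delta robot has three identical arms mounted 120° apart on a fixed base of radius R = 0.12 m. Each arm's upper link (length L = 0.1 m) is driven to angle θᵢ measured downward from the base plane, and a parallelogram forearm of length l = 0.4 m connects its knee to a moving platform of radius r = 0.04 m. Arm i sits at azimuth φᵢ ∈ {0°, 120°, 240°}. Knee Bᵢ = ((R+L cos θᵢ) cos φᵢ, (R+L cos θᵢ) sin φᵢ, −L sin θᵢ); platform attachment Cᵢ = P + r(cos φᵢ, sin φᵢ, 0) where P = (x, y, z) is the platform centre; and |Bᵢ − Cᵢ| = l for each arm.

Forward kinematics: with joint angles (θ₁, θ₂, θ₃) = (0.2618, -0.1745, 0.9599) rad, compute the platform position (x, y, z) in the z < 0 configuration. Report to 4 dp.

(0.0252, 0.1467, -0.3658)

arm 1 at φ=0.0°: e+L cos θ1 = 0.1766;  O1 = (0.1766, 0.0000, -0.0259)
arm 2 at φ=120.0°: e+L cos θ2 = 0.1785;  O2 = (-0.0892, 0.1546, 0.0174)
φ3=240.0°: virtual centre (-0.0687, -0.1190, -0.0819), radius l
eliminate P² terms by subtracting sphere 1 from 2 and 3
[-0.5317 0.3091 0.0865]·P = 0.0003;  [-0.4905 -0.2379 -0.1121]·P = -0.0063
Cramer: x(z) = 0.0067-0.0506z;  y(z) = 0.0125-0.3667z
sphere 1 gives Az²+Bz+C=0 with A=1.1371, B=0.0598, C=-0.1303;  B²−4AC=0.5963;  roots -0.3658, 0.3133;  negative root z = -0.3658
x = 0.0252, y = 0.1467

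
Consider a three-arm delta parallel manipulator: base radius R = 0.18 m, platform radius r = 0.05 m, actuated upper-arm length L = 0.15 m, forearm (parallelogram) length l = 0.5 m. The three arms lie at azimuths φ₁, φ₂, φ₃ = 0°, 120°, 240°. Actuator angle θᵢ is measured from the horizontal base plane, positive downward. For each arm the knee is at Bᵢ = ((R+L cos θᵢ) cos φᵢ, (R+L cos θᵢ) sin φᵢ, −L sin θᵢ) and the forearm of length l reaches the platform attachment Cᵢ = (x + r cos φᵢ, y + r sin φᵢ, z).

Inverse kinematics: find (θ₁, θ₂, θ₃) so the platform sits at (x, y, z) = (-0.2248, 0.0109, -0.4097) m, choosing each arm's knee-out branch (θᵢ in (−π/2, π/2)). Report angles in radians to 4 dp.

θ₁ = 1.1341, θ₂ = -0.1747, θ₃ = -0.0878

rotate P by −φ1: (-0.2248, 0.0109, -0.4097)
  e−x'=0.3548;  (l²−L²−(e−x')²−y'²−z²)/2L = -0.2212
  θ1 = atan2(B,A) + arccos(C/0.5420) = 1.1341
rotate P by −φ2: (0.1218, 0.1892, -0.4097)
  A=0.0082, B=-0.4097, C=(l²−L²−A²−y'²−z²)/(2L)=0.0792
  √(A²+B²)=0.4098;  θ2 = -1.5509+1.3762 ≈ -0.1747
rotate P by −φ3: (0.1030, -0.2001, -0.4097)
  A=0.0270, B=-0.4097, C=(l²−L²−A²−y'²−z²)/(2L)=0.0629
  γ=atan2(-0.4097,0.0270)=-1.5049;  ψ=arccos(0.1531)=1.4171;  θ3=γ+ψ≈-0.0878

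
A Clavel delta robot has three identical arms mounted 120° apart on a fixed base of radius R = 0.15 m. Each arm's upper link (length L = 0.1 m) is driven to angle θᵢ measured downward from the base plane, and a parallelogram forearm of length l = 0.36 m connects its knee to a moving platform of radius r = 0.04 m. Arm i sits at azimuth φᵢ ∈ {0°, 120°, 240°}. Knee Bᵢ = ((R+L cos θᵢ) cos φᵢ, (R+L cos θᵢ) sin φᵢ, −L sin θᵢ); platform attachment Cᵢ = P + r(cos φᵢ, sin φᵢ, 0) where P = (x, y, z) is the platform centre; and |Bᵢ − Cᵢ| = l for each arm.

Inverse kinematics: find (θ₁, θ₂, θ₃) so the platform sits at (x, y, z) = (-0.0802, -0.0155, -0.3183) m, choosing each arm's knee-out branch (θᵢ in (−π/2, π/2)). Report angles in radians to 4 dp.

θ₁ = 0.7856, θ₂ = 0.1742, θ₃ = 0.0001

arm 1 (φ=0.0°): x'=-0.0802, y'=-0.0155
  A cos θ + B sin θ = C:  0.1902·cos θ + -0.3183·sin θ = -0.0907
  √(A²+B²)=0.3708;  θ1 = -1.0322+1.8178 ≈ 0.7856
φ2=120.0° → target in arm frame (0.0267, 0.0772)
  A cos θ + B sin θ = C:  0.0833·cos θ + -0.3183·sin θ = 0.0269
  √(A²+B²)=0.3290;  θ2 = -1.3148+1.4889 ≈ 0.1742
rotate P by −φ3: (0.0535, -0.0617, -0.3183)
  A cos θ + B sin θ = C:  0.0565·cos θ + -0.3183·sin θ = 0.0564
  θ3 = atan2(B,A) + arccos(C/0.3233) = 0.0001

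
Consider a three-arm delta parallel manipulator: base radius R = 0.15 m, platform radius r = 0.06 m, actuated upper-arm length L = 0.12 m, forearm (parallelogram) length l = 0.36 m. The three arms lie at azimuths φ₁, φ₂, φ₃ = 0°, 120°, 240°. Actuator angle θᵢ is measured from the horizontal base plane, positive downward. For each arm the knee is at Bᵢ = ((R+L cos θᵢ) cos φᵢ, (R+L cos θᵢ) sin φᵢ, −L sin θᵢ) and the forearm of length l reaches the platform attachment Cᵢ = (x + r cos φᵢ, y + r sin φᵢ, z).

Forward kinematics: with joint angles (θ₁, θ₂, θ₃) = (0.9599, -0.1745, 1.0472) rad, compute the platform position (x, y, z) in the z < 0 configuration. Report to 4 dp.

(-0.0693, 0.1454, -0.3358)

S1 = (0.1588·cos0.0°, 0.1588·sin0.0°, -0.0983) = (0.1588, 0.0000, -0.0983)
S2 = (0.2082·cos120.0°, 0.2082·sin120.0°, 0.0208) = (-0.1041, 0.1803, 0.0208)
arm 3 at φ=240.0°: (R−r)+L cos θ3 = 0.1500;  S3 = (-0.0750, -0.1299, -0.1039)
eliminate P² terms by subtracting sphere 1 from 2 and 3
plane₁₂: -0.5258x+0.3606y+0.2383z = 0.0089
det = 0.3052;  x = -0.0057+0.1895z,  y = 0.0163+-0.3844z
sphere 1 gives Az²+Bz+C=0 with A=1.1837, B=0.1217, C=-0.0926;  B²−4AC=0.4533;  roots -0.3358, 0.2330;  negative root z = -0.3358
x = -0.0693, y = 0.1454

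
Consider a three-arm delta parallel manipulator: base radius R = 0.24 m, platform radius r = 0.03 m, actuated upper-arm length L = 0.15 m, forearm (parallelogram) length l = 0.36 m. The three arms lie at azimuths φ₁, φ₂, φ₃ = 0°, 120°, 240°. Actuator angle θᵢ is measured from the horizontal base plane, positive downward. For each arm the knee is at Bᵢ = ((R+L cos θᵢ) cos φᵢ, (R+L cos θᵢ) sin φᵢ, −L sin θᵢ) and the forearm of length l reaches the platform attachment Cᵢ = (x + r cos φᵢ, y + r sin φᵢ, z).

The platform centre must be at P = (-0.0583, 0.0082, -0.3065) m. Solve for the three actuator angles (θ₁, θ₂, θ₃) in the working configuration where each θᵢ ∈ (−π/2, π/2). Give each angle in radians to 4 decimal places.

rotate P by −φ1: (-0.0583, 0.0082, -0.3065)
  e−x'=0.2683;  (l²−L²−(e−x')²−y'²−z²)/2L = -0.1963
  θ1 = atan2(B,A) + arccos(C/0.4073) = 1.2219
rotate P by −φ2: (0.0363, 0.0464, -0.3065)
  A cos θ + B sin θ = C:  0.1737·cos θ + -0.3065·sin θ = -0.0639
  θ2 = atan2(B,A) + arccos(C/0.3523) = 0.6982
φ3=240.0° → target in arm frame (0.0220, -0.0546)
  A cos θ + B sin θ = C:  0.1880·cos θ + -0.3065·sin θ = -0.0838
  γ=atan2(-0.3065,0.1880)=-1.0207;  ψ=arccos(-0.2332)=1.8061;  θ3=γ+ψ≈0.7854

θ₁ = 1.2219, θ₂ = 0.6982, θ₃ = 0.7854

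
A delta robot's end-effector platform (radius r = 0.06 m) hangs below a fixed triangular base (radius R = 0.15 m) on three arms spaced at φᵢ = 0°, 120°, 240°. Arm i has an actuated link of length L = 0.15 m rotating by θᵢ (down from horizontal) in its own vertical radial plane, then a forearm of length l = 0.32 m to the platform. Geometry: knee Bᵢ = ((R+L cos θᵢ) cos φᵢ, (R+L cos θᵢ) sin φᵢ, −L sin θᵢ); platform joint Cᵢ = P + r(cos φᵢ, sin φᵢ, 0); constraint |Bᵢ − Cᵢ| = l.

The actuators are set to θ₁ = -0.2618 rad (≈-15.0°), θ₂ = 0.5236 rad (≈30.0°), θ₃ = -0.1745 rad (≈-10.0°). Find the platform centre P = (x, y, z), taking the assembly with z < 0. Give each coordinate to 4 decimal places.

(0.0407, -0.0582, -0.2088)

arm 1 at φ=0.0°: (R−r)+L cos θ1 = 0.2349;  O1 = (0.2349, 0.0000, 0.0388)
O2 = (0.2199·cos120.0°, 0.2199·sin120.0°, -0.0750) = (-0.1100, 0.1904, -0.0750)
O3 = (0.2377·cos240.0°, 0.2377·sin240.0°, 0.0260) = (-0.1189, -0.2059, 0.0260)
subtract pairs → two planes through P
[-0.6897 0.3809 -0.2276]·P = -0.0027;  [-0.7075 -0.4117 -0.0256]·P = 0.0005
det = 0.5534;  x = 0.0017+-0.1870z,  y = -0.0041+0.2592z
into |P−O₁|² = l²: 1.1021z² + 0.0074z + -0.0465 = 0;  Δ = 0.2050;  z = -0.2088 or 0.2020 → z<0 root = -0.2088
x = 0.0407, y = -0.0582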